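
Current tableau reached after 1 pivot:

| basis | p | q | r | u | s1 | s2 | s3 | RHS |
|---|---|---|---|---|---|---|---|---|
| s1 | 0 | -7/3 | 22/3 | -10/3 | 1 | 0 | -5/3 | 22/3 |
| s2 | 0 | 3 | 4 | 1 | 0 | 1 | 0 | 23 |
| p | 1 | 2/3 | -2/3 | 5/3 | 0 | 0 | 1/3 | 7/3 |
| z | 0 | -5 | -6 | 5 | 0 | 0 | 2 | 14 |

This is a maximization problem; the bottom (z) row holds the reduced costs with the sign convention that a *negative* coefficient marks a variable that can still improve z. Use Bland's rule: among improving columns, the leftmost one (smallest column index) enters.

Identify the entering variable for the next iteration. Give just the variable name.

q

Objective-row coefficients: p: 0, q: -5, r: -6, u: 5, s1: 0, s2: 0, s3: 2.
Improving columns: q, r. Bland's rule picks the smallest column index → q.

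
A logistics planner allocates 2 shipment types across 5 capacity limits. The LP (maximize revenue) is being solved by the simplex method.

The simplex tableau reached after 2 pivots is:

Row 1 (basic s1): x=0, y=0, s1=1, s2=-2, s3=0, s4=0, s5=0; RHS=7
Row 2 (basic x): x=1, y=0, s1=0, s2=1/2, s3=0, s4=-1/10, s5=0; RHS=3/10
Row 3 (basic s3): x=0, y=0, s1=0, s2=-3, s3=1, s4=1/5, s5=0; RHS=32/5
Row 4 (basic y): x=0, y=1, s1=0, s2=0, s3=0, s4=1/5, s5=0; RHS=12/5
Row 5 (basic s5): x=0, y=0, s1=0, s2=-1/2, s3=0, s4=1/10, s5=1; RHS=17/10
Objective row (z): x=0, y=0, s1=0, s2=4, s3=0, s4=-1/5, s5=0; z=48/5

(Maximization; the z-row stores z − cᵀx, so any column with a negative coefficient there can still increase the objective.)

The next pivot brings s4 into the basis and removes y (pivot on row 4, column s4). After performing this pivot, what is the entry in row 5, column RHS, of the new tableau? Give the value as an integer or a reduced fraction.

1/2

Pivot element is row 4, column s4: 1/5.
Normalize row 4: new (row 4, RHS) = (12/5)/(1/5) = 12.
row 5 ← row 5 − (1/10)·(new row 4): 17/10 − (1/10)·12 = 1/2.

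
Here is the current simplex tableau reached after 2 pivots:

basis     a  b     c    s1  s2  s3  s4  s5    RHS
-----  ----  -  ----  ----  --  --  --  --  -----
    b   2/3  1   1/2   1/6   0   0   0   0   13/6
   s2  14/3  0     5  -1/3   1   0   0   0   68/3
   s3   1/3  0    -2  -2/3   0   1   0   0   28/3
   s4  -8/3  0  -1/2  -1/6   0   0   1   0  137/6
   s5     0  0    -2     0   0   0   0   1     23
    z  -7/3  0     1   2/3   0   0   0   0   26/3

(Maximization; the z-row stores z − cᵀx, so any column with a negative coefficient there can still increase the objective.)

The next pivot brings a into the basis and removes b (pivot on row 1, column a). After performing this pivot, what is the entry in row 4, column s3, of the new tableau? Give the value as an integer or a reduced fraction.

0

Pivot element is row 1, column a: 2/3.
Normalize row 1: new (row 1, s3) = 0/(2/3) = 0.
row 4 ← row 4 − (-8/3)·(new row 1): 0 − (-8/3)·0 = 0.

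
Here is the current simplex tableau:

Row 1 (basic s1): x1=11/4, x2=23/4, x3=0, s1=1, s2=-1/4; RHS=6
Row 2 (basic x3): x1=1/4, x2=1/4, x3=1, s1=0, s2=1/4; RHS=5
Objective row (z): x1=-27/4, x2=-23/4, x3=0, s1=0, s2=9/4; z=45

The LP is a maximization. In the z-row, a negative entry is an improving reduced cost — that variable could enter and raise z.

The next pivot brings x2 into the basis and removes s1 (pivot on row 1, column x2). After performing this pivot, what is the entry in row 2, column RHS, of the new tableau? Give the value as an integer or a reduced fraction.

Pivot element is row 1, column x2: 23/4.
Normalize row 1: new (row 1, RHS) = 6/(23/4) = 24/23.
row 2 ← row 2 − (1/4)·(new row 1): 5 − (1/4)·(24/23) = 109/23.

109/23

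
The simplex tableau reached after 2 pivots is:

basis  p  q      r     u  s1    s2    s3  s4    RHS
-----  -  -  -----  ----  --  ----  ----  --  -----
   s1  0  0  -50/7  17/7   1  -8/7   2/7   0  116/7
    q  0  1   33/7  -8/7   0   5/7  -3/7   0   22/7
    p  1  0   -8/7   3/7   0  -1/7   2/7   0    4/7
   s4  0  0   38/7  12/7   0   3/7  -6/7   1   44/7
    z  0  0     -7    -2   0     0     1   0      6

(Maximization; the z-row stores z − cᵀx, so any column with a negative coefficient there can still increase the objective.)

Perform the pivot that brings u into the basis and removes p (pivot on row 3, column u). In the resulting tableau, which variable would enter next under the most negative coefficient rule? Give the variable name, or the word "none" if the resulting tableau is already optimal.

r

Pivot element 3/7. New z-row = old z-row − (-2)·(row 3/(3/7)).
Updated z-row coefficients: p: 14/3, q: 0, r: -37/3, u: 0, s1: 0, s2: -2/3, s3: 7/3, s4: 0.
The most negative is -37/3 in column r, so r would enter next.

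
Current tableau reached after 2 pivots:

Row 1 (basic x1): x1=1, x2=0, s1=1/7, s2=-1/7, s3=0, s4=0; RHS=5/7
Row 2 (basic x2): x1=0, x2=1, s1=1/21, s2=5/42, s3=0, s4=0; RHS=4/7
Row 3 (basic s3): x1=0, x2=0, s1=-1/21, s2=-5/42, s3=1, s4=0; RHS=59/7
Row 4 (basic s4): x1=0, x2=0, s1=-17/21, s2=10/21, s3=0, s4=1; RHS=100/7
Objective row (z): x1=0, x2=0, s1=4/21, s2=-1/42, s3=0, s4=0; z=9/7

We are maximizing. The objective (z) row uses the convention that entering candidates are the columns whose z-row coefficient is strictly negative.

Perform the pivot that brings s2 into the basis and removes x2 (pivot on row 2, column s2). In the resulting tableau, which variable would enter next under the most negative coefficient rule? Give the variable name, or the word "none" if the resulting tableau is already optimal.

Pivot element 5/42. New z-row = old z-row − (-1/42)·(row 2/(5/42)).
Updated z-row coefficients: x1: 0, x2: 1/5, s1: 1/5, s2: 0, s3: 0, s4: 0.
No coefficient is strictly negative; the tableau after this pivot is optimal.

none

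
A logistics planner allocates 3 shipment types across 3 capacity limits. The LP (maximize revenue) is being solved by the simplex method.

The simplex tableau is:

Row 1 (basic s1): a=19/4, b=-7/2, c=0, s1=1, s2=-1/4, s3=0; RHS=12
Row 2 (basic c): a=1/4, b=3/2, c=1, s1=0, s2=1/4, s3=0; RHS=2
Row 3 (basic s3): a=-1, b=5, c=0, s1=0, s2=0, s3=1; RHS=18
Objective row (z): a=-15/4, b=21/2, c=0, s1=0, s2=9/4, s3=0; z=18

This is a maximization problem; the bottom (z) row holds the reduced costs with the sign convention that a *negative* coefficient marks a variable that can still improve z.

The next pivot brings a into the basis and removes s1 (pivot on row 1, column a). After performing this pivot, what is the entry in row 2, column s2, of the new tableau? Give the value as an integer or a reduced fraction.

Pivot element is row 1, column a: 19/4.
Normalize row 1: new (row 1, s2) = (-1/4)/(19/4) = -1/19.
row 2 ← row 2 − (1/4)·(new row 1): 1/4 − (1/4)·(-1/19) = 5/19.

5/19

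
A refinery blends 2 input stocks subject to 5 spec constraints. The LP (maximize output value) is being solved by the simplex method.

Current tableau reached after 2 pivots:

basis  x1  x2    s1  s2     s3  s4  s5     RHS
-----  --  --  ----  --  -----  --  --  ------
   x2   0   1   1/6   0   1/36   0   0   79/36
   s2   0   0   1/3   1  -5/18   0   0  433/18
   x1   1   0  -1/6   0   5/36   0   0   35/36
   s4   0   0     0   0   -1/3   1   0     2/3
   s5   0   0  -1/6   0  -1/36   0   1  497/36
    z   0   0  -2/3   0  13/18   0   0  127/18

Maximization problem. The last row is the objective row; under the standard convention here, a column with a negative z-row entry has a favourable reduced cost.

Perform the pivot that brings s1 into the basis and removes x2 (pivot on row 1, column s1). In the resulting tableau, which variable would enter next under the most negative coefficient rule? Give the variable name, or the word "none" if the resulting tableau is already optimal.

Pivot element 1/6. New z-row = old z-row − (-2/3)·(row 1/(1/6)).
Updated z-row coefficients: x1: 0, x2: 4, s1: 0, s2: 0, s3: 5/6, s4: 0, s5: 0.
No coefficient is strictly negative; the tableau after this pivot is optimal.

none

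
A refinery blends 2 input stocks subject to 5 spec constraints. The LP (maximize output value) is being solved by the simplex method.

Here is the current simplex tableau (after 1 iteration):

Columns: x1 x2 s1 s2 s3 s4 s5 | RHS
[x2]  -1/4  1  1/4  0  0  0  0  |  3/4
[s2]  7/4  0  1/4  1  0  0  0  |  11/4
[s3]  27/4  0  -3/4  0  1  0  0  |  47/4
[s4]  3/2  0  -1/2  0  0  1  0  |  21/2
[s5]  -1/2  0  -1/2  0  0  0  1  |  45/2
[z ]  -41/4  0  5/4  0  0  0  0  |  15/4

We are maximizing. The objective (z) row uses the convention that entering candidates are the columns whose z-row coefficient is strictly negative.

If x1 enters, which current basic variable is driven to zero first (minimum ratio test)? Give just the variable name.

s2

Ratios: row 1 (x2): entry -1/4 ≤ 0, skip; row 2 (s2): (11/4)/(7/4) = 11/7; row 3 (s3): (47/4)/(27/4) = 47/27; row 4 (s4): (21/2)/(3/2) = 7; row 5 (s5): entry -1/2 ≤ 0, skip.
Minimum ratio 11/7 is in the s2 row, so s2 leaves.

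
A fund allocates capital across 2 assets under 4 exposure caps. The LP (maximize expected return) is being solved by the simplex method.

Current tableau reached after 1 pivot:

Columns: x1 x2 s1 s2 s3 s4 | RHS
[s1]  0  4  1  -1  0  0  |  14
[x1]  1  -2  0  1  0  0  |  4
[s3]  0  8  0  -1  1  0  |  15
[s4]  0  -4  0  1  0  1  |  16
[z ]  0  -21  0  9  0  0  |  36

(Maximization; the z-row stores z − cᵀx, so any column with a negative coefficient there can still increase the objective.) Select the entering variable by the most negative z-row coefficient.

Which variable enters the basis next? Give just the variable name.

Objective-row coefficients: x1: 0, x2: -21, s1: 0, s2: 9, s3: 0, s4: 0.
The most negative is -21 in column x2, so x2 enters.

x2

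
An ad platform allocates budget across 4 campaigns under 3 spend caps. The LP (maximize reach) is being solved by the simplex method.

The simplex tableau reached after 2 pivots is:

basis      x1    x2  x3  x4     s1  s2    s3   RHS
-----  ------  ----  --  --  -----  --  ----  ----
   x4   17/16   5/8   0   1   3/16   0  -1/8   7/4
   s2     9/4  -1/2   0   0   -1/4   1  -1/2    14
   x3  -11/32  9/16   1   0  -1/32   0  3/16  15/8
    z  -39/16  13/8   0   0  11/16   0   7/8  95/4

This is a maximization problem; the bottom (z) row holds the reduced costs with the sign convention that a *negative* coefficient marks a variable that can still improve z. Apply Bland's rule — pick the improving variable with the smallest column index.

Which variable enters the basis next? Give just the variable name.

Objective-row coefficients: x1: -39/16, x2: 13/8, x3: 0, x4: 0, s1: 11/16, s2: 0, s3: 7/8.
Improving columns: x1. Bland's rule picks the smallest column index → x1.

x1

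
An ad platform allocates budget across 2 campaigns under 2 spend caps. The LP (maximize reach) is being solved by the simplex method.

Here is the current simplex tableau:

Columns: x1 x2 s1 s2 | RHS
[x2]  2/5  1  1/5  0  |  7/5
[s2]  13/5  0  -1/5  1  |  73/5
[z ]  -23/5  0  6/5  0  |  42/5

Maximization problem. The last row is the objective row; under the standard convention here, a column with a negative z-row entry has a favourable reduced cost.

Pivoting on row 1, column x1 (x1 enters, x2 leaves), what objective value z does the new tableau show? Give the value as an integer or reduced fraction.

Minimum ratio for x1: (7/5)/(2/5) = 7/2.
z changes by −(z-row coeff of x1)·ratio = −(-23/5)·(7/2) = 161/10.
New z = 42/5 + (161/10) = 49/2.

49/2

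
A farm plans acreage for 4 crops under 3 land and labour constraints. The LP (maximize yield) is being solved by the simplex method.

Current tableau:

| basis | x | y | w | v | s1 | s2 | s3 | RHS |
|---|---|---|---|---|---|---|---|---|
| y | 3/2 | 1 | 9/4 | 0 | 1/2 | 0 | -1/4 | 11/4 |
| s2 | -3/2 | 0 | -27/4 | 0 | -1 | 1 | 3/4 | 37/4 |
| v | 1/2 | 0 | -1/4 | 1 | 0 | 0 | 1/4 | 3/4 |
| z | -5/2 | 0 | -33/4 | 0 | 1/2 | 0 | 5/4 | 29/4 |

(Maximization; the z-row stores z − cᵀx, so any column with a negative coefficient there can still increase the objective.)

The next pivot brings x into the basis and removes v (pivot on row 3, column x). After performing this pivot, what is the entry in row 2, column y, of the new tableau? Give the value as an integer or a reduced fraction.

Pivot element is row 3, column x: 1/2.
Normalize row 3: new (row 3, y) = 0/(1/2) = 0.
row 2 ← row 2 − (-3/2)·(new row 3): 0 − (-3/2)·0 = 0.

0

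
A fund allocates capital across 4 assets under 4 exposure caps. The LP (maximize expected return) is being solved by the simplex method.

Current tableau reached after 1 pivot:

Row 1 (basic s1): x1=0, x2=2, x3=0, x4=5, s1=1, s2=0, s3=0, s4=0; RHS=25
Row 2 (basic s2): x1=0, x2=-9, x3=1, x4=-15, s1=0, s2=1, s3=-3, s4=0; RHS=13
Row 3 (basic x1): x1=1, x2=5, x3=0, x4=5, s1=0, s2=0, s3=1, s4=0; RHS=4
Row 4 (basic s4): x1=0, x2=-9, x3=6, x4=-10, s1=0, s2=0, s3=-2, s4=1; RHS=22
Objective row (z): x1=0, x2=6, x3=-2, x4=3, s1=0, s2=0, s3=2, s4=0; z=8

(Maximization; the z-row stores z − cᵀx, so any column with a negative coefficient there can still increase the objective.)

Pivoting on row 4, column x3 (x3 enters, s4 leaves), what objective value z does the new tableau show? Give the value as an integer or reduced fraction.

Minimum ratio for x3: 22/6 = 11/3.
z changes by −(z-row coeff of x3)·ratio = −(-2)·(11/3) = 22/3.
New z = 8 + (22/3) = 46/3.

46/3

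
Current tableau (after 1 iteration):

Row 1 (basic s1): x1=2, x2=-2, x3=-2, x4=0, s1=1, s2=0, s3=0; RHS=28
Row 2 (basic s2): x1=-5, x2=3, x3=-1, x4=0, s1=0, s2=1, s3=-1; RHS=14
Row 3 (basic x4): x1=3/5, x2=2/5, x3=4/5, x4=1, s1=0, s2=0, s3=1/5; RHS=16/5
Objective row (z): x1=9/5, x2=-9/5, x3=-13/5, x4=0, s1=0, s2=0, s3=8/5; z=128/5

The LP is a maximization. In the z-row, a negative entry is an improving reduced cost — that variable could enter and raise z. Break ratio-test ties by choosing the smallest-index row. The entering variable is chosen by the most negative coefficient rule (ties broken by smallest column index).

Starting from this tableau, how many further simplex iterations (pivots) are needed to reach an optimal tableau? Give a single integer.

2

pivot: x3 in, x4 out → z = 36
pivot: x2 in, s2 out → z = 270/7
No improving column remains; optimal.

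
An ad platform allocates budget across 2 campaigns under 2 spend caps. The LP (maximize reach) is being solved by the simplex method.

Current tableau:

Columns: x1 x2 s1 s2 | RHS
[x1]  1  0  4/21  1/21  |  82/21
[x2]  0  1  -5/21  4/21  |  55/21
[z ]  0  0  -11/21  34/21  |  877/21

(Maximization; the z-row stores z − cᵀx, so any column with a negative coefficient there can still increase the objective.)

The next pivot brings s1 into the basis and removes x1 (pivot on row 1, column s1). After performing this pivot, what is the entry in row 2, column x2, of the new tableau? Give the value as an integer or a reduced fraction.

Pivot element is row 1, column s1: 4/21.
Normalize row 1: new (row 1, x2) = 0/(4/21) = 0.
row 2 ← row 2 − (-5/21)·(new row 1): 1 − (-5/21)·0 = 1.

1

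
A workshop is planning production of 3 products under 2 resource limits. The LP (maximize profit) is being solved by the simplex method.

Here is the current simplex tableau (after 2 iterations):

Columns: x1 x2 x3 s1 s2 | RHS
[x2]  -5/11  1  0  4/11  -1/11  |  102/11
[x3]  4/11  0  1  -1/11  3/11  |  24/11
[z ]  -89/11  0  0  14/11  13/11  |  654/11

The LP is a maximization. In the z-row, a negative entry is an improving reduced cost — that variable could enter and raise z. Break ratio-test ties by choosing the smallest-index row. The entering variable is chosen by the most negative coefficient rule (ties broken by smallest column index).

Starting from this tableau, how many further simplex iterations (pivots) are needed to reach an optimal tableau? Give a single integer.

2

pivot: x1 in, x3 out → z = 108
pivot: s1 in, x2 out → z = 144
No improving column remains; optimal.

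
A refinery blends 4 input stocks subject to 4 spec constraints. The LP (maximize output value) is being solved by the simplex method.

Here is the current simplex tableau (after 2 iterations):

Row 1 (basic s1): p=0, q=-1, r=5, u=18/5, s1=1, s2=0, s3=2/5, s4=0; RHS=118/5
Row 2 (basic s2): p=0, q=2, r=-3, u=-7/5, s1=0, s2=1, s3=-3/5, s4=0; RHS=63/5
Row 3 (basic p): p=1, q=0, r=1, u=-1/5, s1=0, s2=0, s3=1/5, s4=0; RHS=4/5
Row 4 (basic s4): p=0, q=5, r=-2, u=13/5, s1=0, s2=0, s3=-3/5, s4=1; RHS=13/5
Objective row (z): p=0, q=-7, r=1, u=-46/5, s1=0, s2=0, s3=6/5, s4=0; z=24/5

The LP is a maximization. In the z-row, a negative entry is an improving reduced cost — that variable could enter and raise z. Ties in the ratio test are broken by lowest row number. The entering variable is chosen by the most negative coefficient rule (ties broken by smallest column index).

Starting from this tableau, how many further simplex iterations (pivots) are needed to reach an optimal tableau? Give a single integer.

2

pivot: u in, s4 out → z = 14
pivot: r in, p out → z = 233/11
No improving column remains; optimal.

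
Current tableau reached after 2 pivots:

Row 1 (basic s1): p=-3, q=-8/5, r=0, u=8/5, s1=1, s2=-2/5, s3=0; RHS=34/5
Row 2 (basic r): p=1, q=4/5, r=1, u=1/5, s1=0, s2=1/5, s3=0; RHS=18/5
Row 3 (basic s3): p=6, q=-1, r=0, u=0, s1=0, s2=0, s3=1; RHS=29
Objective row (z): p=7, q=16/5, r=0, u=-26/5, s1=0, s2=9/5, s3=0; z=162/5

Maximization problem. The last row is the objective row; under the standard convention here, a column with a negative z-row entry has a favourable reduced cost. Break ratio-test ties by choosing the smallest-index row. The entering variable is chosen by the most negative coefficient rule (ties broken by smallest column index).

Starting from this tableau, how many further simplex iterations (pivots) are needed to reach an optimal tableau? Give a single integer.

pivot: u in, s1 out → z = 109/2
pivot: p in, r out → z = 60
No improving column remains; optimal.

2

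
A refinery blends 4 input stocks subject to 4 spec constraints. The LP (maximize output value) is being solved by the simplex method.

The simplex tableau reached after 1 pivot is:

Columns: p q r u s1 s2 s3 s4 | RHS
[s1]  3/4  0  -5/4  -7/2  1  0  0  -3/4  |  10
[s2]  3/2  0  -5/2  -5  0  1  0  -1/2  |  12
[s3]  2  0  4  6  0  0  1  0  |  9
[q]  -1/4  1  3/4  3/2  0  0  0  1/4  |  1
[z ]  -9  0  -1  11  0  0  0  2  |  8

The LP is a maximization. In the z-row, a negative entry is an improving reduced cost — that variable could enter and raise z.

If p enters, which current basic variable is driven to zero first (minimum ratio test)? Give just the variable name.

Ratios: row 1 (s1): 10/(3/4) = 40/3; row 2 (s2): 12/(3/2) = 8; row 3 (s3): 9/2 = 9/2; row 4 (q): entry -1/4 ≤ 0, skip.
Minimum ratio 9/2 is in the s3 row, so s3 leaves.

s3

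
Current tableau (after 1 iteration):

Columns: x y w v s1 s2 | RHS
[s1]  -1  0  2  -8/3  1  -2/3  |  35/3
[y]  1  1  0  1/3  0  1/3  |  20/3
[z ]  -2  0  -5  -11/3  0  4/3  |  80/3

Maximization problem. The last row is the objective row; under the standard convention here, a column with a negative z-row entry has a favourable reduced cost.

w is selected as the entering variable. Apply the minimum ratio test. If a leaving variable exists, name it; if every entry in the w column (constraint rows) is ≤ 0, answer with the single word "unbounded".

Ratios: row 1 (s1): (35/3)/2 = 35/6; row 2 (y): entry 0 ≤ 0, skip.
Minimum ratio is in the s1 row, so s1 leaves.

s1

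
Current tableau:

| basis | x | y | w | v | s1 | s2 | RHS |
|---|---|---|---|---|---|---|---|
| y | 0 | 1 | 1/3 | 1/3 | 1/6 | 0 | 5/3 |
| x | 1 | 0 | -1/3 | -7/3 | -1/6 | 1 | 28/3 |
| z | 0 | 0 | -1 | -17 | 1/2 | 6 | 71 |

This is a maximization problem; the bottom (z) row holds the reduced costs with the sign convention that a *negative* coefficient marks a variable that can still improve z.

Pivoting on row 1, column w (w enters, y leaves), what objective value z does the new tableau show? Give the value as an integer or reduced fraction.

Minimum ratio for w: (5/3)/(1/3) = 5.
z changes by −(z-row coeff of w)·ratio = −(-1)·5 = 5.
New z = 71 + 5 = 76.

76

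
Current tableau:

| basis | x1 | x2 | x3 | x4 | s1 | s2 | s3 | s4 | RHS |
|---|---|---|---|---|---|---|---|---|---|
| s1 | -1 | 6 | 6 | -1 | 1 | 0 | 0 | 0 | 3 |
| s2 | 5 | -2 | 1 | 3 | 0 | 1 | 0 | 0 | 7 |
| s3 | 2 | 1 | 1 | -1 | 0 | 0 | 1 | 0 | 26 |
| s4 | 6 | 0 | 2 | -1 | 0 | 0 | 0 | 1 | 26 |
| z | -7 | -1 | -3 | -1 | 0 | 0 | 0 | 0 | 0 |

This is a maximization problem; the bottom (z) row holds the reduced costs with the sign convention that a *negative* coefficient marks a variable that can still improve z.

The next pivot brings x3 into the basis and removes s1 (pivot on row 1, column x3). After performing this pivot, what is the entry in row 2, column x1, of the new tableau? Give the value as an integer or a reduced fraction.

31/6

Pivot element is row 1, column x3: 6.
Normalize row 1: new (row 1, x1) = (-1)/6 = -1/6.
row 2 ← row 2 − 1·(new row 1): 5 − 1·(-1/6) = 31/6.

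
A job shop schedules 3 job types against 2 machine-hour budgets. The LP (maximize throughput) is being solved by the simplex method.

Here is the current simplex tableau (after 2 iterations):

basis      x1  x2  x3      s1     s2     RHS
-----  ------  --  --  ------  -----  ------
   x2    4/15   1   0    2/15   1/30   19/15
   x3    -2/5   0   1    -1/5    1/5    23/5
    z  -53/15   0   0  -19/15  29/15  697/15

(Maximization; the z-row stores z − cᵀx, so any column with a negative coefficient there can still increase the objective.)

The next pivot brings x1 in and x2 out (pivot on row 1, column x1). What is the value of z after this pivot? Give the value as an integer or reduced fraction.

Minimum ratio for x1: (19/15)/(4/15) = 19/4.
z changes by −(z-row coeff of x1)·ratio = −(-53/15)·(19/4) = 1007/60.
New z = 697/15 + (1007/60) = 253/4.

253/4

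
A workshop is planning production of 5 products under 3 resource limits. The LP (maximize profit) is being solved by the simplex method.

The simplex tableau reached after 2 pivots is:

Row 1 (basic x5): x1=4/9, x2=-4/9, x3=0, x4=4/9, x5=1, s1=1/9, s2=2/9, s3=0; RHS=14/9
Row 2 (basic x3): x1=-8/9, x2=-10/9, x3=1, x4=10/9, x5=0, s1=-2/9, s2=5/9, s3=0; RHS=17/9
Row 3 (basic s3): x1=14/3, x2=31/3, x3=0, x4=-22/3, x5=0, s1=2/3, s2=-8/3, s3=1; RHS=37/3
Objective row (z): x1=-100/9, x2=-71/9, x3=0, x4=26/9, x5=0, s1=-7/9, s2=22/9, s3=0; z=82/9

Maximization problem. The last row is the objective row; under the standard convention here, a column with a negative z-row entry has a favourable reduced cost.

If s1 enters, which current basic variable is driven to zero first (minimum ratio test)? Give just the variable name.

Ratios: row 1 (x5): (14/9)/(1/9) = 14; row 2 (x3): entry -2/9 ≤ 0, skip; row 3 (s3): (37/3)/(2/3) = 37/2.
Minimum ratio 14 is in the x5 row, so x5 leaves.

x5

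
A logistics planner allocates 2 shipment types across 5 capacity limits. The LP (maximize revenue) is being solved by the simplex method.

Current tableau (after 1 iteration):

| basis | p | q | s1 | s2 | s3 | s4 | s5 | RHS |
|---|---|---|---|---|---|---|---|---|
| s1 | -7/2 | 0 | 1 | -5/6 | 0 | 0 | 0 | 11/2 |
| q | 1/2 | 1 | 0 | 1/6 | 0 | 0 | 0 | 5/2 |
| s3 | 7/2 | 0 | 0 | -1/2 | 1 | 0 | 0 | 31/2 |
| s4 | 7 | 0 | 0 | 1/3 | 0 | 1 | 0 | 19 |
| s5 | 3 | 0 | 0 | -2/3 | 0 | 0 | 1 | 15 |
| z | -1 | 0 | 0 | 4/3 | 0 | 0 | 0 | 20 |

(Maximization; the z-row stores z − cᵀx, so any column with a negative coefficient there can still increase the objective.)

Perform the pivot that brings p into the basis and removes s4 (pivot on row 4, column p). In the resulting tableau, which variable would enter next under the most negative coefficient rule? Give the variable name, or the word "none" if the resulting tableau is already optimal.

none

Pivot element 7. New z-row = old z-row − (-1)·(row 4/7).
Updated z-row coefficients: p: 0, q: 0, s1: 0, s2: 29/21, s3: 0, s4: 1/7, s5: 0.
No coefficient is strictly negative; the tableau after this pivot is optimal.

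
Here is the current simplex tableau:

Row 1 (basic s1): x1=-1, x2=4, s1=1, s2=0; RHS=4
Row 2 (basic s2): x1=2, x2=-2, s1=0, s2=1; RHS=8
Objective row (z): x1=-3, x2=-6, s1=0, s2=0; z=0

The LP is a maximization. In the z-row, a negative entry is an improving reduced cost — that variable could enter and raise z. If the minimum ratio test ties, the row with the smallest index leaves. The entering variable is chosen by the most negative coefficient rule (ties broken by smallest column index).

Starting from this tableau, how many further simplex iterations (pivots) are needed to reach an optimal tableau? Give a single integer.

pivot: x2 in, s1 out → z = 6
pivot: x1 in, s2 out → z = 36
No improving column remains; optimal.

2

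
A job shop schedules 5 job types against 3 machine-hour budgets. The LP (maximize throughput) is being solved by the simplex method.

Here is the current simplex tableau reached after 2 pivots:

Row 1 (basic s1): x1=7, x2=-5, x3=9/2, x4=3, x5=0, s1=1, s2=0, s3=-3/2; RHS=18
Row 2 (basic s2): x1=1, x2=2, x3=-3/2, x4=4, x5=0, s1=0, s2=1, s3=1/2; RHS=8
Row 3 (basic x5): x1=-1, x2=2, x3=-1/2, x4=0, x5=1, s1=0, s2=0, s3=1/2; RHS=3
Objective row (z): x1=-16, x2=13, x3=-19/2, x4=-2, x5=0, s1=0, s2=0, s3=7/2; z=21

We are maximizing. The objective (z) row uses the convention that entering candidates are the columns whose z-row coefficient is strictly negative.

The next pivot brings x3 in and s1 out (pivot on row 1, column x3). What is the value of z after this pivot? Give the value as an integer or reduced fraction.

59

Minimum ratio for x3: 18/(9/2) = 4.
z changes by −(z-row coeff of x3)·ratio = −(-19/2)·4 = 38.
New z = 21 + 38 = 59.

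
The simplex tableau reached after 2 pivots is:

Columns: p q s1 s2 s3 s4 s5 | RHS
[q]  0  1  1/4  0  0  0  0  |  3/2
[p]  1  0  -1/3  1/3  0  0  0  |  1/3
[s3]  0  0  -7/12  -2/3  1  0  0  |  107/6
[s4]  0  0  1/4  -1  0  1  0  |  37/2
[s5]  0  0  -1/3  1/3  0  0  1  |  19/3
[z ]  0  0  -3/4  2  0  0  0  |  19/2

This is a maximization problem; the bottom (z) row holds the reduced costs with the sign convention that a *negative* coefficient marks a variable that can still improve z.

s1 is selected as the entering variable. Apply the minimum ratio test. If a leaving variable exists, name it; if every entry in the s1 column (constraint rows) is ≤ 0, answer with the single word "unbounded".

Ratios: row 1 (q): (3/2)/(1/4) = 6; row 2 (p): entry -1/3 ≤ 0, skip; row 3 (s3): entry -7/12 ≤ 0, skip; row 4 (s4): (37/2)/(1/4) = 74; row 5 (s5): entry -1/3 ≤ 0, skip.
Minimum ratio is in the q row, so q leaves.

q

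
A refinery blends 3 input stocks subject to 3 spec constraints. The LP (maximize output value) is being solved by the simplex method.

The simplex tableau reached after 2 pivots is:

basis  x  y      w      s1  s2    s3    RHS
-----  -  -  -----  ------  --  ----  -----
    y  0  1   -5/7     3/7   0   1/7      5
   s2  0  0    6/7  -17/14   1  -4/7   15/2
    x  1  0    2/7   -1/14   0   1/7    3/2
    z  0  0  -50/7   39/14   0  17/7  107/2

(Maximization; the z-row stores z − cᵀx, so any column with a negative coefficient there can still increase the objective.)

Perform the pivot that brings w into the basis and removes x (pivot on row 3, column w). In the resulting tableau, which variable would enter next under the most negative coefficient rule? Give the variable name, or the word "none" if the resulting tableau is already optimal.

Pivot element 2/7. New z-row = old z-row − (-50/7)·(row 3/(2/7)).
Updated z-row coefficients: x: 25, y: 0, w: 0, s1: 1, s2: 0, s3: 6.
No coefficient is strictly negative; the tableau after this pivot is optimal.

none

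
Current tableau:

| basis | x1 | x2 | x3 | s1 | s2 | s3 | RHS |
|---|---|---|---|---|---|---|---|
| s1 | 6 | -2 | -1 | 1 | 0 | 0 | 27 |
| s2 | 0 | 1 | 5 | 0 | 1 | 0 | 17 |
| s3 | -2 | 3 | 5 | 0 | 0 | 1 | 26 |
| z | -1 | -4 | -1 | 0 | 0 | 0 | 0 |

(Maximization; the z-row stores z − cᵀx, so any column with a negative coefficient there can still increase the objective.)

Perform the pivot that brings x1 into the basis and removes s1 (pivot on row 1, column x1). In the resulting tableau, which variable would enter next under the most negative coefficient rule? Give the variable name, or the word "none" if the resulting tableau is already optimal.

Pivot element 6. New z-row = old z-row − (-1)·(row 1/6).
Updated z-row coefficients: x1: 0, x2: -13/3, x3: -7/6, s1: 1/6, s2: 0, s3: 0.
The most negative is -13/3 in column x2, so x2 would enter next.

x2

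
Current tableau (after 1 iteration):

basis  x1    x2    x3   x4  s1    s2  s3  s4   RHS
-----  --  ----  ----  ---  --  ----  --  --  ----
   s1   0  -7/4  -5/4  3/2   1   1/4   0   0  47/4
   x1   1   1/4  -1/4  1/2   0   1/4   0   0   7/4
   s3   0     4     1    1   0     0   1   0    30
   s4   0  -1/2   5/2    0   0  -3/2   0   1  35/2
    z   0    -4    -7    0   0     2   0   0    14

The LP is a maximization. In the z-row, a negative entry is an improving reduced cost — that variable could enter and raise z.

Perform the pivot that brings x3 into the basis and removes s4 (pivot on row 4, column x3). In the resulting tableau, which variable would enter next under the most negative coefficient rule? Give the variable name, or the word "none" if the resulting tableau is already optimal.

Pivot element 5/2. New z-row = old z-row − (-7)·(row 4/(5/2)).
Updated z-row coefficients: x1: 0, x2: -27/5, x3: 0, x4: 0, s1: 0, s2: -11/5, s3: 0, s4: 14/5.
The most negative is -27/5 in column x2, so x2 would enter next.

x2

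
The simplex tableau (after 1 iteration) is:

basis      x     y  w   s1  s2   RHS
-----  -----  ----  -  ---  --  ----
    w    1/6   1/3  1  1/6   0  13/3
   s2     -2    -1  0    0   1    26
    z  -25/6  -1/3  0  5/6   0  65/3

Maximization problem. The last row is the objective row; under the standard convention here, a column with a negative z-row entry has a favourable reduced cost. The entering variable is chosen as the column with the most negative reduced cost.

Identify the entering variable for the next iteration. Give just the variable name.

x

Objective-row coefficients: x: -25/6, y: -1/3, w: 0, s1: 5/6, s2: 0.
The most negative is -25/6 in column x, so x enters.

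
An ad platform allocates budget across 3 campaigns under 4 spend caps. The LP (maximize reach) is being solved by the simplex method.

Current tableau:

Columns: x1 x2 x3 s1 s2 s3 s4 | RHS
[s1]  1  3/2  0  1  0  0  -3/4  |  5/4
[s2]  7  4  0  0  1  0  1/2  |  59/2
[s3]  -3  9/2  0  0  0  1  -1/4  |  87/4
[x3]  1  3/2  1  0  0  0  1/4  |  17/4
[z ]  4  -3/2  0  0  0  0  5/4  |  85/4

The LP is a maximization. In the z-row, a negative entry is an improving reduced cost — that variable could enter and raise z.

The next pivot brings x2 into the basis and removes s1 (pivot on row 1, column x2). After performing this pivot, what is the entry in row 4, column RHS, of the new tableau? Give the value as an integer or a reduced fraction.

3

Pivot element is row 1, column x2: 3/2.
Normalize row 1: new (row 1, RHS) = (5/4)/(3/2) = 5/6.
row 4 ← row 4 − (3/2)·(new row 1): 17/4 − (3/2)·(5/6) = 3.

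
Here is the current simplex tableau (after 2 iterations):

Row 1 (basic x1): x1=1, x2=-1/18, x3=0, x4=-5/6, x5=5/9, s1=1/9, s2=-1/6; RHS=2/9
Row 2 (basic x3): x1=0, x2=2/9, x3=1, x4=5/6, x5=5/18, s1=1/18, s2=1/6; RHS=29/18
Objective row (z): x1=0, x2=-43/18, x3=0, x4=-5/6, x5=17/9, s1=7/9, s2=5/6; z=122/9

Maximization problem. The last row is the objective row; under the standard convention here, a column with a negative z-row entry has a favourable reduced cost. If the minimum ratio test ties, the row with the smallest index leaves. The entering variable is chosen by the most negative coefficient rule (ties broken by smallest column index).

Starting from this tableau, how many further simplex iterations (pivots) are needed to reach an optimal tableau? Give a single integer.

pivot: x2 in, x3 out → z = 247/8
No improving column remains; optimal.

1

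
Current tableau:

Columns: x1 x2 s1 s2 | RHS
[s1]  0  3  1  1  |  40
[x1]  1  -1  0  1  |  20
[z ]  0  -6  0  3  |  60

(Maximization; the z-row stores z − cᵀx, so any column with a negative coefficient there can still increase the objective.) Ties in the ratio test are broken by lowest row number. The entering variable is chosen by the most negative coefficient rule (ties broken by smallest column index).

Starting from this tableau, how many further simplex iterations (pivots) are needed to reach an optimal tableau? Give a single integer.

pivot: x2 in, s1 out → z = 140
No improving column remains; optimal.

1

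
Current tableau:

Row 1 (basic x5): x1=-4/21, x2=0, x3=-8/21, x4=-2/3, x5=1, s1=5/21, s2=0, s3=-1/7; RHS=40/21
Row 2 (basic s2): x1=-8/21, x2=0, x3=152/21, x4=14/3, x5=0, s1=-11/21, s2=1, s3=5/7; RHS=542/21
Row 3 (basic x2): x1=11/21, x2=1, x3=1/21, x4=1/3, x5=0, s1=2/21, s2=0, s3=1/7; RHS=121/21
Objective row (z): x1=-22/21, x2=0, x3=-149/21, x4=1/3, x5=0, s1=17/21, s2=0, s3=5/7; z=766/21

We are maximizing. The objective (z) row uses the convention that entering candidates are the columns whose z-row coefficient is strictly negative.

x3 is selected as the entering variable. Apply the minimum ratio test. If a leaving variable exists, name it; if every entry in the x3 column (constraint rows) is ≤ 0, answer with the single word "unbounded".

Ratios: row 1 (x5): entry -8/21 ≤ 0, skip; row 2 (s2): (542/21)/(152/21) = 271/76; row 3 (x2): (121/21)/(1/21) = 121.
Minimum ratio is in the s2 row, so s2 leaves.

s2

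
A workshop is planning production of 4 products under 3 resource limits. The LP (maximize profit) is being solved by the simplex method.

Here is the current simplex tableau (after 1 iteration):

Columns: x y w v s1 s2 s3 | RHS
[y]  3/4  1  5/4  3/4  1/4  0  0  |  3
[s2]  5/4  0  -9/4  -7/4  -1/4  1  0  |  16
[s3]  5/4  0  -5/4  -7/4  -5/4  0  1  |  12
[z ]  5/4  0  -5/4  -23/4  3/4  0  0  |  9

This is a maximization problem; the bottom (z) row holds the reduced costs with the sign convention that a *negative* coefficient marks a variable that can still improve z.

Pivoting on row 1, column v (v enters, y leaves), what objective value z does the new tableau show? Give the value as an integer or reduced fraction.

32

Minimum ratio for v: 3/(3/4) = 4.
z changes by −(z-row coeff of v)·ratio = −(-23/4)·4 = 23.
New z = 9 + 23 = 32.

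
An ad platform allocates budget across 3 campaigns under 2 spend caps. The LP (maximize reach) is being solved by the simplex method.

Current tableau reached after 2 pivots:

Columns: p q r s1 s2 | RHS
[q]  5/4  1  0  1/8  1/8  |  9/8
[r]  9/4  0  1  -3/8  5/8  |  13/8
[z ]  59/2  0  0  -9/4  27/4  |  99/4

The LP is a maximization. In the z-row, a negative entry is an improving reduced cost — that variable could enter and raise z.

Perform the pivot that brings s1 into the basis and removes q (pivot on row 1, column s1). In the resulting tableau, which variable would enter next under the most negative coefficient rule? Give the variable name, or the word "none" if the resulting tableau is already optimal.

Pivot element 1/8. New z-row = old z-row − (-9/4)·(row 1/(1/8)).
Updated z-row coefficients: p: 52, q: 18, r: 0, s1: 0, s2: 9.
No coefficient is strictly negative; the tableau after this pivot is optimal.

none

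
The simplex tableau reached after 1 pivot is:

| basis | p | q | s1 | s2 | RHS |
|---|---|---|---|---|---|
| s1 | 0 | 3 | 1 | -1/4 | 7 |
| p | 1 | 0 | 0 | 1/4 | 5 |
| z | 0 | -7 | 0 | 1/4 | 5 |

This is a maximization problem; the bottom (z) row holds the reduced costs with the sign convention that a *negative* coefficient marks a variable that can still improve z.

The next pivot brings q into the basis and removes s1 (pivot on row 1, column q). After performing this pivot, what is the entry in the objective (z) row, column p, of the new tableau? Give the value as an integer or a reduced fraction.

Pivot element is row 1, column q: 3.
Normalize row 1: new (row 1, p) = 0/3 = 0.
z-row ← z-row − (-7)·(new row 1): 0 − (-7)·0 = 0.

0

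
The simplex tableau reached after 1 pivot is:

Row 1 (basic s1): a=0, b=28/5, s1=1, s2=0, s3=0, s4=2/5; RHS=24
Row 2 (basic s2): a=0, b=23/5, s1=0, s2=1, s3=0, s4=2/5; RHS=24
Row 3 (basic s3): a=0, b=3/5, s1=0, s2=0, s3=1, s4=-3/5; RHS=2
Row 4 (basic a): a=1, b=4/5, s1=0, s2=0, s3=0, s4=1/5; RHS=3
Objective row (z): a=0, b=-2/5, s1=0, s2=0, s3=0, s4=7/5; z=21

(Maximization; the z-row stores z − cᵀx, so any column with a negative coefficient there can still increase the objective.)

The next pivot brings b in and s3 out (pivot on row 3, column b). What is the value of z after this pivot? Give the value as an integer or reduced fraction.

67/3

Minimum ratio for b: 2/(3/5) = 10/3.
z changes by −(z-row coeff of b)·ratio = −(-2/5)·(10/3) = 4/3.
New z = 21 + (4/3) = 67/3.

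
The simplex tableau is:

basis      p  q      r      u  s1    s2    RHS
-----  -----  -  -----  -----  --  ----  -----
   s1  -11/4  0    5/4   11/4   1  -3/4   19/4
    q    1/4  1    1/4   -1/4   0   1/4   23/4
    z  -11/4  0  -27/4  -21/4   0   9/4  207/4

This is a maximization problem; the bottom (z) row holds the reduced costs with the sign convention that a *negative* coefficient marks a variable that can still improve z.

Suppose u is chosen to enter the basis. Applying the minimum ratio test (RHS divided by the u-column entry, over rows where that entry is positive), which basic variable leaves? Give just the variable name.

s1

Ratios: row 1 (s1): (19/4)/(11/4) = 19/11; row 2 (q): entry -1/4 ≤ 0, skip.
Minimum ratio 19/11 is in the s1 row, so s1 leaves.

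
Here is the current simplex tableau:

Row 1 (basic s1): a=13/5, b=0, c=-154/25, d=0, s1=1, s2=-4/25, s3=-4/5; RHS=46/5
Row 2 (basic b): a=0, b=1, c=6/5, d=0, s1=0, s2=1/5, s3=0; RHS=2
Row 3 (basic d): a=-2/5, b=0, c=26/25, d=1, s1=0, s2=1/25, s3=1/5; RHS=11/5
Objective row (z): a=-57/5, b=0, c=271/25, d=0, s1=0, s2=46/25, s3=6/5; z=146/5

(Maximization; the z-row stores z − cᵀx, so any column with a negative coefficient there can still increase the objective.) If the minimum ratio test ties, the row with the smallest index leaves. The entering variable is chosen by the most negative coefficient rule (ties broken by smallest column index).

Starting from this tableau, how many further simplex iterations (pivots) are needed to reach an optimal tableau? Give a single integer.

pivot: a in, s1 out → z = 904/13
pivot: c in, b out → z = 3763/39
pivot: s3 in, d out → z = 601/3
No improving column remains; optimal.

3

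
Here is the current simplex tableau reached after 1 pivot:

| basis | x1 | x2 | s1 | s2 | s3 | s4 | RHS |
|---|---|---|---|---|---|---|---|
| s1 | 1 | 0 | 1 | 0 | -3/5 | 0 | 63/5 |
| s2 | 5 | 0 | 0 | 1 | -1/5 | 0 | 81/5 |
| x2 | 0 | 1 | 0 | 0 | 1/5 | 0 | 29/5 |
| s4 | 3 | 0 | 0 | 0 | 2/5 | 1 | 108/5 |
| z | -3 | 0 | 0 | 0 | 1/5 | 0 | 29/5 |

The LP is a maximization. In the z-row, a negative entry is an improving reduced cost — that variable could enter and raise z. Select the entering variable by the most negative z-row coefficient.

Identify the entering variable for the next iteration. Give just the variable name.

Objective-row coefficients: x1: -3, x2: 0, s1: 0, s2: 0, s3: 1/5, s4: 0.
The most negative is -3 in column x1, so x1 enters.

x1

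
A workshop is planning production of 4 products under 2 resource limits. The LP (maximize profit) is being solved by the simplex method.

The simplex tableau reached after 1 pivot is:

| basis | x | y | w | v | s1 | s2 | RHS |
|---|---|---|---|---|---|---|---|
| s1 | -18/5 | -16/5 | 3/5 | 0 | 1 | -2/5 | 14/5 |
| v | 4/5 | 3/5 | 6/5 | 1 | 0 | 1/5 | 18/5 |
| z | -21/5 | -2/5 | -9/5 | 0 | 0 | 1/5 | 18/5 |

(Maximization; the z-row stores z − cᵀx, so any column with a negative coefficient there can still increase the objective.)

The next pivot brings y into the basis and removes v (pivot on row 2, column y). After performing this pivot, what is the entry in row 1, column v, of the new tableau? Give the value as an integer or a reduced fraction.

16/3

Pivot element is row 2, column y: 3/5.
Normalize row 2: new (row 2, v) = 1/(3/5) = 5/3.
row 1 ← row 1 − (-16/5)·(new row 2): 0 − (-16/5)·(5/3) = 16/3.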